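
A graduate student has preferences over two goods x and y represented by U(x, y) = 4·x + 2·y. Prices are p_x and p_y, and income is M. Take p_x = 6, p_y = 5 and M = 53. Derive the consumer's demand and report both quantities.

Perfect substitutes: compare marginal utility per dollar. 4/p_x vs 2/p_y → 0.6667 vs 0.4.
x gives more utility per dollar, so spend all income on x: x* = M/p_x, y* = 0.
Numerically: x* = 8.8333, y* = 0.

x* = 8.8333, y* = 0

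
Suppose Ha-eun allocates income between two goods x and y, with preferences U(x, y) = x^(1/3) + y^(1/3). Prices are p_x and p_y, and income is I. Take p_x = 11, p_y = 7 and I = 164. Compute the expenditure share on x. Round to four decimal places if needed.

MRS = MU_x/MU_y = (y/x)^(2/3). Set equal to p_x/p_y.
Solve for the ratio: y/x = [p_x/p_y]^(1.5).
Substitute y = (y/x)·x into the budget: x* = I/(p_x + p_y·(y/x)).
Numerically y/x = 1.96989, so x* = 164/(11 + 7·1.96989) = 6.6158 and y* = 1.96989·6.6158 = 13.0324.
Expenditure on x: 11·6.6158 = 72.7735; share = 0.4437.

share on x = 0.4437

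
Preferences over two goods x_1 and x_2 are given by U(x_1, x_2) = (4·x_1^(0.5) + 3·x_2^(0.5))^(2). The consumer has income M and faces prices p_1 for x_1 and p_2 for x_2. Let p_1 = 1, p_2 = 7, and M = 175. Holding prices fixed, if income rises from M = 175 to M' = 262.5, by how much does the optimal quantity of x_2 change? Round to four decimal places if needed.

From the CES first-order condition, (4/3)·(x_2/x_1)^(0.5) = p_1/p_2.
Hence x_2/x_1 = ((3/4)·p_1/p_2)^(1/(0.5)), i.e. raised to the 2 power.
With the ratio pinned down, the budget gives x_1* = M/(p_1 + p_2·(x_2/x_1)) and x_2* = (x_2/x_1)·x_1*.
Numerically x_2/x_1 = 0.01148, so x_1* = 175/(1 + 7·0.01148) = 161.9835 and x_2* = 0.01148·161.9835 = 1.8595.
At M' = 262.5: x_2* = 2.7893. Change: 2.7893 − 1.8595 = 0.9298.

Δx_2* = 0.9298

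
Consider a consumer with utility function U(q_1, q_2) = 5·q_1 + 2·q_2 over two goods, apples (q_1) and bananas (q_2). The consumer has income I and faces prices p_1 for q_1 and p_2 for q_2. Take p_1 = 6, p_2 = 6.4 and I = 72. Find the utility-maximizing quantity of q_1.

Linear utility — the consumer picks whichever good has higher MU/price: 5/6 = 0.8333 vs 2/6.4 = 0.3125.
q_1 gives more utility per dollar, so spend all income on q_1: q_1* = I/p_1, q_2* = 0.
Numerically: q_1* = 12, q_2* = 0.

q_1* = 12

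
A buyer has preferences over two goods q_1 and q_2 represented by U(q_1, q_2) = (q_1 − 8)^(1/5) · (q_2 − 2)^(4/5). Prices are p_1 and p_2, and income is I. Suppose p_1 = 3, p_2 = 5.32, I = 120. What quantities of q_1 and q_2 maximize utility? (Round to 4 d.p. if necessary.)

q_1* = 13.6907, q_2* = 14.8361

Let q_1' = q_1−8, q_2' = q_2−2. MRS = (1/4)·q_2'/q_1' = p_1/p_2.
Substituting into the budget: q_1* = 8 + 0.2·(I − 8·p_1 − 2·p_2)/p_1, and q_2* = 2 + 0.8·(…)/p_2.
Discretionary income = 120 − 8·3 − 2·5.32 = 85.36; q_1* = 8 + 0.2·85.36/3 = 13.6907; q_2* = 2 + 0.8·85.36/5.32 = 14.8361.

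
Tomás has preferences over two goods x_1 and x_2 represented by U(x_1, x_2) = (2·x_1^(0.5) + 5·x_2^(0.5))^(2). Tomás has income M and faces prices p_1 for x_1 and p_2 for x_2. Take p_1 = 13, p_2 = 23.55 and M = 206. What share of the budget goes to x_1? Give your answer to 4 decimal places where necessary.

MU_x_1 ∝ 2·x_1^(-0.5), MU_x_2 ∝ 5·x_2^(-0.5), so MRS = (2/5)·(x_2/x_1)^(0.5) = p_1/p_2.
Hence x_2/x_1 = ((5/2)·p_1/p_2)^(1/(0.5)), i.e. raised to the 2 power.
With the ratio pinned down, the budget gives x_1* = M/(p_1 + p_2·(x_2/x_1)) and x_2* = (x_2/x_1)·x_1*.
Numerically x_2/x_1 = 1.904517, so x_1* = 206/(13 + 23.55·1.904517) = 3.5608 and x_2* = 1.904517·3.5608 = 6.7817.
Expenditure on x_1: 13·3.5608 = 46.291; share = 0.2247.

share on x_1 = 0.2247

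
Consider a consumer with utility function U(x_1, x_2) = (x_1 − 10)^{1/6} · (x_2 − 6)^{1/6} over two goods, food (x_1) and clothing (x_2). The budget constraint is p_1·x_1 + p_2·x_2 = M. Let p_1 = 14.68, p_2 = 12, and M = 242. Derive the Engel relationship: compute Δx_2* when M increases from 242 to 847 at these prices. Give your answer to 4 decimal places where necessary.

Δx_2* = 25.2083

This is Cobb-Douglas in (x_1−10, x_2−6): tangency gives 1/6·p_2·(x_2−6) = 1/6·p_1·(x_1−10).
Substituting into the budget: x_1* = 10 + 0.5·(M − 10·p_1 − 6·p_2)/p_1, and x_2* = 6 + 0.5·(…)/p_2.
Discretionary income = 242 − 10·14.68 − 6·12 = 23.2; x_2* = 6 + 0.5·23.2/12 = 6.9667.
At M' = 847: x_2* = 32.175. Change: 32.175 − 6.9667 = 25.2083.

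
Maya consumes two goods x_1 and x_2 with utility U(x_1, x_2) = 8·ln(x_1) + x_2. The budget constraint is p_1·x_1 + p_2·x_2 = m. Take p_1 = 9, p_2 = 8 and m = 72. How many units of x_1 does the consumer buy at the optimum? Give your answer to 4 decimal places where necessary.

Set MRS = p_1/p_2: (8/x_1)/1 = p_1/p_2.
So x_1*(p_1,p_2) = 8·p_2/p_1, independent of income; and x_2* = (m − 8·p_2)/p_2.
At the given prices: x_1* = 8·8/9 = 7.1111.

x_1* = 7.1111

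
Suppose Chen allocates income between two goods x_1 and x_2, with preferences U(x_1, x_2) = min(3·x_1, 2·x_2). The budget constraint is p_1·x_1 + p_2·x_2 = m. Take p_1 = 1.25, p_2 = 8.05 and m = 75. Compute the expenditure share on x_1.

Leontief preferences: the optimum is at the kink where x_1/2 = x_2/3, i.e. x_2 = (3/2)·x_1.
Budget: p_1·x_1 + p_2·(3/2)·x_1 = m, so (2·p_1 + 3·p_2)·x_1 = 2·m.
Demand: x_1*(p_1,p_2,m) = 2·m/(2·p_1 + 3·p_2), x_2* = 3·m/(2·p_1 + 3·p_2).
Here 2·1.25 + 3·8.05 = 26.65, giving x_1* = 5.6285 and x_2* = 8.4428.
Expenditure on x_1: 1.25·5.6285 = 7.0356; share = 0.0938.

share on x_1 = 0.0938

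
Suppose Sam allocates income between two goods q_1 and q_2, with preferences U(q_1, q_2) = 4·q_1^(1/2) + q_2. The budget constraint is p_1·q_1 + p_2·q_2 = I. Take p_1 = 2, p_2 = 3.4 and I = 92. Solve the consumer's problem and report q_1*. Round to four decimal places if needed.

q_1* = 11.56

Thus q_1* = (2·p_2/p_1)² — independent of I — with the rest of income spent on q_2.
Plugging in: q_1* = (2·3.4/2)² = 11.56.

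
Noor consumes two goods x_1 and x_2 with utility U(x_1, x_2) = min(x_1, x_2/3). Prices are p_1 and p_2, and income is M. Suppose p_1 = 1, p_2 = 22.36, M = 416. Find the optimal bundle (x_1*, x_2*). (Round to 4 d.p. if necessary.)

x_1* = 6.1105, x_2* = 18.3314

Leontief preferences: the optimum is at the kink where x_1/1 = x_2/3, i.e. x_2 = 3·x_1.
Budget: p_1·x_1 + p_2·3·x_1 = M, so (p_1 + 3·p_2)·x_1 = M.
Demand: x_1*(p_1,p_2,M) = M/(p_1 + 3·p_2), x_2* = 3·M/(p_1 + 3·p_2).
Here 1 + 3·22.36 = 68.08, giving x_1* = 6.1105 and x_2* = 18.3314.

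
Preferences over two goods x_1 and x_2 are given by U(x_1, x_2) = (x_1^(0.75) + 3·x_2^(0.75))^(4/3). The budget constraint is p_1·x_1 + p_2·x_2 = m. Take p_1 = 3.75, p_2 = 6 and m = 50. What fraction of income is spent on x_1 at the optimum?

share on x_1 = 0.0481

MU_x_1 ∝ x_1^(-0.25), MU_x_2 ∝ 3·x_2^(-0.25), so MRS = (1/3)·(x_2/x_1)^(0.25) = p_1/p_2.
Solve for the ratio: x_2/x_1 = [3·p_1/p_2]^(4).
Substitute x_2 = (x_2/x_1)·x_1 into the budget: x_1* = m/(p_1 + p_2·(x_2/x_1)).
Numerically x_2/x_1 = 12.359619, so x_1* = 50/(3.75 + 6·12.359619) = 0.6418 and x_2* = 12.359619·0.6418 = 7.9322.
Expenditure on x_1: 3.75·0.6418 = 2.4067; share = 0.0481.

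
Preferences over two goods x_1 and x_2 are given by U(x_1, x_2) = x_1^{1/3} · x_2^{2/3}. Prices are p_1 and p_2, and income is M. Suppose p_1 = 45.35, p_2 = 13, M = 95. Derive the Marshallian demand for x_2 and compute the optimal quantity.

Demand: x_1*(p_1,p_2,M) = 1/3·M/p_1 and x_2* = 2/3·M/p_2.
At p_1=45.35, p_2=13, M=95: x_2* = 2/3·95/13 = 4.8718.

x_2* = 4.8718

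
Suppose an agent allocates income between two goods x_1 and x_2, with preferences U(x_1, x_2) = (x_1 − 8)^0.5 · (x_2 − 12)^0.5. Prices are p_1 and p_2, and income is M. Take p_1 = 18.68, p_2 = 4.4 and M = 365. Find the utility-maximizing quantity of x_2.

x_2* = 30.4955

MRS = (x_2−12)/(x_1−8). Tangency with p_1/p_2 gives x_2−12 = (p_1/p_2)·(x_1−8).
After buying the subsistence bundle (8, 12), a share 0.5 of the remaining income goes to x_1: x_1* = 8 + 0.5·(M − 8p_1 − 12p_2)/p_1.
Discretionary income = 365 − 8·18.68 − 12·4.4 = 162.76; x_2* = 12 + 0.5·162.76/4.4 = 30.4955.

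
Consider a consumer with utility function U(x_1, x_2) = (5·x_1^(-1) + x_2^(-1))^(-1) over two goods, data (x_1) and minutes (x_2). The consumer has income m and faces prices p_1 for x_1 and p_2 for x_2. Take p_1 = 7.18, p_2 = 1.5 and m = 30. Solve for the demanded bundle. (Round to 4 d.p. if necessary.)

x_1* = 3.4692, x_2* = 3.3943

From the CES first-order condition, 5·(x_2/x_1)^(2) = p_1/p_2.
Hence x_2/x_1 = ((1/5)·p_1/p_2)^(1/(2)), i.e. raised to the 0.5 power.
With the ratio pinned down, the budget gives x_1* = m/(p_1 + p_2·(x_2/x_1)) and x_2* = (x_2/x_1)·x_1*.
Numerically x_2/x_1 = 0.978434, so x_1* = 30/(7.18 + 1.5·0.978434) = 3.4692 and x_2* = 0.978434·3.4692 = 3.3943.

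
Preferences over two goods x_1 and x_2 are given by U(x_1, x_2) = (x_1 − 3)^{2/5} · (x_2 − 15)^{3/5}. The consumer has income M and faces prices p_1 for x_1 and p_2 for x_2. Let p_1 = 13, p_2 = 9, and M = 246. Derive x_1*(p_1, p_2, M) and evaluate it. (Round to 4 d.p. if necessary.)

MRS = (2/3)·(x_2−15)/(x_1−3). Tangency with p_1/p_2 gives x_2−15 = (3/2)·(p_1/p_2)·(x_1−3).
After buying the subsistence bundle (3, 15), a share 0.4 of the remaining income goes to x_1: x_1* = 3 + 0.4·(M − 3p_1 − 15p_2)/p_1.
Discretionary income = 246 − 3·13 − 15·9 = 72; x_1* = 3 + 0.4·72/13 = 5.2154.

x_1* = 5.2154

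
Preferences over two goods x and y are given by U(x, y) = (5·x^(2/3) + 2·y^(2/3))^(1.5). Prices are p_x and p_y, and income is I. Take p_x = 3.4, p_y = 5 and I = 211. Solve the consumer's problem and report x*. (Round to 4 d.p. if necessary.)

MU_x ∝ 5·x^(-1/3), MU_y ∝ 2·y^(-1/3), so MRS = (5/2)·(y/x)^(1/3) = p_x/p_y.
Solve for the ratio: y/x = [(2/5)·p_x/p_y]^(3).
Substitute y = (y/x)·x into the budget: x* = I/(p_x + p_y·(y/x)).
Numerically y/x = 0.020124, so x* = 211/(3.4 + 5·0.020124) = 60.2751.

x* = 60.2751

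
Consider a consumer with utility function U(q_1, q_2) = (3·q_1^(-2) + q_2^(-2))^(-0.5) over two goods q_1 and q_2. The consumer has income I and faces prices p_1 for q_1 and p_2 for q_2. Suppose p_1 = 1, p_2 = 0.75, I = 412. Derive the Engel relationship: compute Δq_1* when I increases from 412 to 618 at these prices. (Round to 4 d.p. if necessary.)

MRS = MU_q_1/MU_q_2 = 3·(q_2/q_1)^(3). Set equal to p_1/p_2.
Solve for the ratio: q_2/q_1 = [(1/3)·p_1/p_2]^(1/3).
Substitute q_2 = (q_2/q_1)·q_1 into the budget: q_1* = I/(p_1 + p_2·(q_2/q_1)).
Numerically q_2/q_1 = 0.763143, so q_1* = 412/(1 + 0.75·0.763143) = 262.027.
At I' = 618: q_1* = 393.0405. Change: 393.0405 − 262.027 = 131.0135.

Δq_1* = 131.0135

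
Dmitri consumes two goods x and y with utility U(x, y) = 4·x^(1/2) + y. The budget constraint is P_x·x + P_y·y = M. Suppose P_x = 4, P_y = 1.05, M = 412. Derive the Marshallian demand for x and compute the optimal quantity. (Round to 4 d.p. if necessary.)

x* = 0.2756

Utility is quasi-linear in y; the FOC for x is 2/√x = P_x/P_y.
Solve: √x = 2·P_y/P_x, so x*(P_x,P_y) = (2·P_y/P_x)², and y* = (M − P_x·x*)/P_y.
Plugging in: x* = (2·1.05/4)² = 0.2756.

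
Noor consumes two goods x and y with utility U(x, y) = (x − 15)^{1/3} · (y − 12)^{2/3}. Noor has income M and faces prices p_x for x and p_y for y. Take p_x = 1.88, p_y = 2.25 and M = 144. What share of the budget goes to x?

MRS = (1/2)·(y−12)/(x−15). Tangency with p_x/p_y gives y−12 = 2·(p_x/p_y)·(x−15).
Substituting into the budget: x* = 15 + 1/3·(M − 15·p_x − 12·p_y)/p_x, and y* = 12 + 2/3·(…)/p_y.
Discretionary income = 144 − 15·1.88 − 12·2.25 = 88.8; x* = 15 + 1/3·88.8/1.88 = 30.7447; y* = 12 + 2/3·88.8/2.25 = 38.3111.
Expenditure on x: 1.88·30.7447 = 57.8; share = 0.4014.

share on x = 0.4014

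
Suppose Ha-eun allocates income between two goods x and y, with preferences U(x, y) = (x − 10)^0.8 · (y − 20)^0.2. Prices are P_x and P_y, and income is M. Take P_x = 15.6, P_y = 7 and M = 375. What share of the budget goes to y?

share on y = 0.4155

MRS = 4·(y−20)/(x−10). Tangency with P_x/P_y gives y−20 = (1/4)·(P_x/P_y)·(x−10).
After buying the subsistence bundle (10, 20), a share 0.8 of the remaining income goes to x: x* = 10 + 0.8·(M − 10P_x − 20P_y)/P_x.
Discretionary income = 375 − 10·15.6 − 20·7 = 79; x* = 10 + 0.8·79/15.6 = 14.0513; y* = 20 + 0.2·79/7 = 22.2571.
Expenditure on y: 7·22.2571 = 155.8; share = 0.4155.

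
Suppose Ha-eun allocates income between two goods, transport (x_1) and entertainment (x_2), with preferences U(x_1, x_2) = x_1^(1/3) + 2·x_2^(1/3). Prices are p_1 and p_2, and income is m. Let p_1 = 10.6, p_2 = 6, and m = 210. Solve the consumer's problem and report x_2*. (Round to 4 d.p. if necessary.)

x_2* = 27.6462

Numerically x_2/x_1 = 6.641664, so x_1* = 210/(10.6 + 6·6.641664) = 4.1625 and x_2* = 6.641664·4.1625 = 27.6462.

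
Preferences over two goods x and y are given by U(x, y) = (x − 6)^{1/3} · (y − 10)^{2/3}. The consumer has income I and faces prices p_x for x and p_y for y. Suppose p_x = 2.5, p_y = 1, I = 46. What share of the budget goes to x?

MRS = (1/2)·(y−10)/(x−6). Tangency with p_x/p_y gives y−10 = 2·(p_x/p_y)·(x−6).
Substituting into the budget: x* = 6 + 1/3·(I − 6·p_x − 10·p_y)/p_x, and y* = 10 + 2/3·(…)/p_y.
Discretionary income = 46 − 6·2.5 − 10·1 = 21; x* = 6 + 1/3·21/2.5 = 8.8; y* = 10 + 2/3·21/1 = 24.
Expenditure on x: 2.5·8.8 = 22; share = 0.4783.

share on x = 0.4783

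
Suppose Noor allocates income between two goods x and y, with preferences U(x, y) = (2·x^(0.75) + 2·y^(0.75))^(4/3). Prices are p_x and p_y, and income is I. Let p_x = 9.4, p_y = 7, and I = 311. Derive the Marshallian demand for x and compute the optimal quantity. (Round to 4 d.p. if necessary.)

MU_x ∝ 2·x^(-0.25), MU_y ∝ 2·y^(-0.25), so MRS = (y/x)^(0.25) = p_x/p_y.
Hence y/x = (p_x/p_y)^(1/(0.25)), i.e. raised to the 4 power.
Substitute y = (y/x)·x into the budget: x* = I/(p_x + p_y·(y/x)).
Numerically y/x = 3.251766, so x* = 311/(9.4 + 7·3.251766) = 9.6697.

x* = 9.6697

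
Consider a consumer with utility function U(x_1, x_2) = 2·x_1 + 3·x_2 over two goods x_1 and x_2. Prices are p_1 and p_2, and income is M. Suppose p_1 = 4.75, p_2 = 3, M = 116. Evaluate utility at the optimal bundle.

Perfect substitutes: compare marginal utility per dollar. 2/p_1 vs 3/p_2 → 0.4211 vs 1.
x_2 gives more utility per dollar, so spend all income on x_2: x_2* = M/p_2, x_1* = 0.
Numerically: x_1* = 0, x_2* = 38.6667.
Utility at the optimum: U(0, 38.6667) = 116.

V = 116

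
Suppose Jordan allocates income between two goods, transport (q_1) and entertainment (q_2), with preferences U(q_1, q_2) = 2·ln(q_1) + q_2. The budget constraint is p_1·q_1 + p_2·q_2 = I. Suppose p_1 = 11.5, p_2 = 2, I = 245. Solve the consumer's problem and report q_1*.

q_1* = 0.3478

Set MRS = p_1/p_2: (2/q_1)/1 = p_1/p_2.
So q_1*(p_1,p_2) = 2·p_2/p_1, independent of income; and q_2* = (I − 2·p_2)/p_2.
At the given prices: q_1* = 2·2/11.5 = 0.3478.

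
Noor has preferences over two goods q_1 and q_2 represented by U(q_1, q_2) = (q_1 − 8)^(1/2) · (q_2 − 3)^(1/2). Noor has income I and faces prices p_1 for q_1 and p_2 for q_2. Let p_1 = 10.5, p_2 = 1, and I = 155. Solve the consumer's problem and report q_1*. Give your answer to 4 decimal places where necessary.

q_1* = 11.2381

MRS = (q_2−3)/(q_1−8). Tangency with p_1/p_2 gives q_2−3 = (p_1/p_2)·(q_1−8).
Substituting into the budget: q_1* = 8 + 0.5·(I − 8·p_1 − 3·p_2)/p_1, and q_2* = 3 + 0.5·(…)/p_2.
Discretionary income = 155 − 8·10.5 − 3·1 = 68; q_1* = 8 + 0.5·68/10.5 = 11.2381.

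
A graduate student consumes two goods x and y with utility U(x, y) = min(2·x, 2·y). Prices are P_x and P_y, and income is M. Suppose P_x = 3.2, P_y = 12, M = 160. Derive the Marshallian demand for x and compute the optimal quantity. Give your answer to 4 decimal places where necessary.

Leontief preferences: the optimum is at the kink where x/2 = y/2, i.e. y = x.
Budget: P_x·x + P_y·x = M, so (2·P_x + 2·P_y)·x = 2·M.
Demand: x*(P_x,P_y,M) = 2·M/(2·P_x + 2·P_y), y* = 2·M/(2·P_x + 2·P_y).
Here 2·3.2 + 2·12 = 30.4, giving x* = 10.5263.

x* = 10.5263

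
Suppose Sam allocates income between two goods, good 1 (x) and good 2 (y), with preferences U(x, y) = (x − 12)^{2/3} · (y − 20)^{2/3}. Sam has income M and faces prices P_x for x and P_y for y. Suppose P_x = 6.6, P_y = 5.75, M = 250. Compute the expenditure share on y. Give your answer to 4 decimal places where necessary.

share on y = 0.5716

Let x' = x−12, y' = y−20. MRS = y'/x' = P_x/P_y.
Substituting into the budget: x* = 12 + 0.5·(M − 12·P_x − 20·P_y)/P_x, and y* = 20 + 0.5·(…)/P_y.
Discretionary income = 250 − 12·6.6 − 20·5.75 = 55.8; x* = 12 + 0.5·55.8/6.6 = 16.2273; y* = 20 + 0.5·55.8/5.75 = 24.8522.
Expenditure on y: 5.75·24.8522 = 142.9; share = 0.5716.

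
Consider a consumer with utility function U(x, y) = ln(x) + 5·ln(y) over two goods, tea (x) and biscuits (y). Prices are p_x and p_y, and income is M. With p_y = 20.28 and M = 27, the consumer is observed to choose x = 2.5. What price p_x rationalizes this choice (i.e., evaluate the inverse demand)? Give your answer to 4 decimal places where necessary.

p_x = 1.8

The MRS is (1/5)·y/x. Set MRS = p_x/p_y.
So p_y·y = 5·p_x·x; combined with the budget, a share 1/6 of income goes to x.
Demand: x*(p_x,p_y,M) = 1/6·M/p_x and y* = 5/6·M/p_y.
Set x* = 2.5 in the demand function and solve for p_x: p_x = 1.8.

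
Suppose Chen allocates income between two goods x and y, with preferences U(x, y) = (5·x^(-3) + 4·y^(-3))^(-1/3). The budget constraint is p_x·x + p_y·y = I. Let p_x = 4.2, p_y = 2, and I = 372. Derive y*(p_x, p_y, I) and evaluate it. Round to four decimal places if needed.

MRS = MU_x/MU_y = (5/4)·(y/x)^(4). Set equal to p_x/p_y.
Hence y/x = ((4/5)·p_x/p_y)^(1/(4)), i.e. raised to the 0.25 power.
Substitute y = (y/x)·x into the budget: x* = I/(p_x + p_y·(y/x)).
Numerically y/x = 1.138485, so x* = 372/(4.2 + 2·1.138485) = 57.4343 and y* = 1.138485·57.4343 = 65.388.

y* = 65.388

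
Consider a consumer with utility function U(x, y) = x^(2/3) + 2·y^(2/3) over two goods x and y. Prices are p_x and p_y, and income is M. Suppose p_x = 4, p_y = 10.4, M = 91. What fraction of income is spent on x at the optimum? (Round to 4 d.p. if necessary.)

MU_x ∝ x^(-1/3), MU_y ∝ 2·y^(-1/3), so MRS = (1/2)·(y/x)^(1/3) = p_x/p_y.
Solve for the ratio: y/x = [2·p_x/p_y]^(3).
Substitute y = (y/x)·x into the budget: x* = M/(p_x + p_y·(y/x)).
Numerically y/x = 0.455166, so x* = 91/(4 + 10.4·0.455166) = 10.4194 and y* = 0.455166·10.4194 = 4.7425.
Expenditure on x: 4·10.4194 = 41.6775; share = 0.458.

share on x = 0.458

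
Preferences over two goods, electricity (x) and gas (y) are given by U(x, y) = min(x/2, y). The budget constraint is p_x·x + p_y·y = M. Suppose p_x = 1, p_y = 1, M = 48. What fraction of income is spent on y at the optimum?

With perfect complements, no substitution: consume in ratio x:y = 2:1.
Budget: p_x·x + p_y·(1/2)·x = M, so (2·p_x + p_y)·x = 2·M.
Demand: x*(p_x,p_y,M) = 2·M/(2·p_x + p_y), y* = M/(2·p_x + p_y).
Here 2·1 + 1 = 3, giving x* = 32 and y* = 16.
Expenditure on y: 1·16 = 16; share = 0.3333.

share on y = 0.3333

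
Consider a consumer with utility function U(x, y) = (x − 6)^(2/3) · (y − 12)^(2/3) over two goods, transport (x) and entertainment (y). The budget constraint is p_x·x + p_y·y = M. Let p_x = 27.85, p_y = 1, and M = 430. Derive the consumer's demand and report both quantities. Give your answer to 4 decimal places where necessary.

MRS = (y−12)/(x−6). Tangency with p_x/p_y gives y−12 = (p_x/p_y)·(x−6).
Substituting into the budget: x* = 6 + 0.5·(M − 6·p_x − 12·p_y)/p_x, and y* = 12 + 0.5·(…)/p_y.
Discretionary income = 430 − 6·27.85 − 12·1 = 250.9; x* = 6 + 0.5·250.9/27.85 = 10.5045; y* = 12 + 0.5·250.9/1 = 137.45.

x* = 10.5045, y* = 137.45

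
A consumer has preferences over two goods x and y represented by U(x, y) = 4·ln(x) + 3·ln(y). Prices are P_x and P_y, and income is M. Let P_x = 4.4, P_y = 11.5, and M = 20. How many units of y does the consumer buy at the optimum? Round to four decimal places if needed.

y* = 0.7453

MU_x/MU_y = (4·y)/(3·x); tangency sets this equal to P_x/P_y.
So 4·P_y·y = 3·P_x·x; combined with the budget, a share 4/7 of income goes to x.
Demand: x*(P_x,P_y,M) = 4/7·M/P_x and y* = 3/7·M/P_y.
At P_x=4.4, P_y=11.5, M=20: y* = 3/7·20/11.5 = 0.7453.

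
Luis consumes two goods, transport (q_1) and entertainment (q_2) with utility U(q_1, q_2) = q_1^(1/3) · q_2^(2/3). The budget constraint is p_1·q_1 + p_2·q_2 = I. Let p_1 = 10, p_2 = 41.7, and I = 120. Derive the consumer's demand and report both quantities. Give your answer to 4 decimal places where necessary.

Tangency: MRS = (1/2)·q_2/q_1 = p_1/p_2.
So 1/3·p_2·q_2 = 2/3·p_1·q_1; combined with the budget, a share 1/3 of income goes to q_1.
Demand: q_1*(p_1,p_2,I) = 1/3·I/p_1 and q_2* = 2/3·I/p_2.
At p_1=10, p_2=41.7, I=120: q_1* = 1/3·120/10 = 4, q_2* = 1.9185.

q_1* = 4, q_2* = 1.9185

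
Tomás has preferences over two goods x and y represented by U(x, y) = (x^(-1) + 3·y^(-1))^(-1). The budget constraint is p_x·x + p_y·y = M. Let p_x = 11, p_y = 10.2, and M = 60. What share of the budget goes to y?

share on y = 0.6252

MRS = MU_x/MU_y = (1/3)·(y/x)^(2). Set equal to p_x/p_y.
Solve for the ratio: y/x = [3·p_x/p_y]^(0.5).
Substitute y = (y/x)·x into the budget: x* = M/(p_x + p_y·(y/x)).
Numerically y/x = 1.798692, so x* = 60/(11 + 10.2·1.798692) = 2.0445 and y* = 1.798692·2.0445 = 3.6775.
Expenditure on y: 10.2·3.6775 = 37.5102; share = 0.6252.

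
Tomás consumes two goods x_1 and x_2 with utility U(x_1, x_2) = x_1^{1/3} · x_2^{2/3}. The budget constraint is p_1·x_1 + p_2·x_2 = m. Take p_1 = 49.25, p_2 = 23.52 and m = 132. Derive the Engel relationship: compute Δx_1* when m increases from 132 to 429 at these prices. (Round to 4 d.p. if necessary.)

MU_x_1/MU_x_2 = (1/3·x_2)/(2/3·x_1); tangency sets this equal to p_1/p_2.
So 1/3·p_2·x_2 = 2/3·p_1·x_1; combined with the budget, a share 1/3 of income goes to x_1.
Demand: x_1*(p_1,p_2,m) = 1/3·m/p_1 and x_2* = 2/3·m/p_2.
At p_1=49.25, p_2=23.52, m=132: x_1* = 1/3·132/49.25 = 0.8934.
At m' = 429: x_1* = 2.9036. Change: 2.9036 − 0.8934 = 2.0102.

Δx_1* = 2.0102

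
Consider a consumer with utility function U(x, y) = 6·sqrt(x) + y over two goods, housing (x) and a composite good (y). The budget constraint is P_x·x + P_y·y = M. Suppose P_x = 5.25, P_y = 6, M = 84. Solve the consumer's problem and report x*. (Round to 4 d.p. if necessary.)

x* = 11.7551

Utility is quasi-linear in y; the FOC for x is 3/√x = P_x/P_y.
Solve: √x = 3·P_y/P_x, so x*(P_x,P_y) = (3·P_y/P_x)², and y* = (M − P_x·x*)/P_y.
Plugging in: x* = (3·6/5.25)² = 11.7551.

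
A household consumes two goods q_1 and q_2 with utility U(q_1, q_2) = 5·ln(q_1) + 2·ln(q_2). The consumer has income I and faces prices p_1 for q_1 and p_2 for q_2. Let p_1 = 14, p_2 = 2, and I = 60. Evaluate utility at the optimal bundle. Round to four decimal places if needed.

Tangency: MRS = (5/2)·q_2/q_1 = p_1/p_2.
So 5·p_2·q_2 = 2·p_1·q_1; combined with the budget, a share 5/7 of income goes to q_1.
Demand: q_1*(p_1,p_2,I) = 5/7·I/p_1 and q_2* = 2/7·I/p_2.
At p_1=14, p_2=2, I=60: q_1* = 5/7·60/14 = 3.0612, q_2* = 8.5714.
Utility at the optimum: U(3.0612, 8.5714) = 9.8909.

V = 9.8909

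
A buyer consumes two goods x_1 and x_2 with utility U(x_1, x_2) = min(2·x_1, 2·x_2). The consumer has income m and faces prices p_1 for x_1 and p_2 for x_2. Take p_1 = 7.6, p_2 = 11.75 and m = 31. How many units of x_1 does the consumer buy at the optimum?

x_1* = 1.6021

With perfect complements, no substitution: consume in ratio x_1:x_2 = 2:2.
Budget: p_1·x_1 + p_2·x_1 = m, so (2·p_1 + 2·p_2)·x_1 = 2·m.
Demand: x_1*(p_1,p_2,m) = 2·m/(2·p_1 + 2·p_2), x_2* = 2·m/(2·p_1 + 2·p_2).
Here 2·7.6 + 2·11.75 = 38.7, giving x_1* = 1.6021.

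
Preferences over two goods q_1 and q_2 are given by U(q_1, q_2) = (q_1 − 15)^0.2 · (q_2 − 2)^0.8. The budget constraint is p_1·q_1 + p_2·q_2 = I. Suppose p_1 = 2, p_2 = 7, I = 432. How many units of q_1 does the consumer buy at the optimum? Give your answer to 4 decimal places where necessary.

q_1* = 53.8

This is Cobb-Douglas in (q_1−15, q_2−2): tangency gives 0.2·p_2·(q_2−2) = 0.8·p_1·(q_1−15).
After buying the subsistence bundle (15, 2), a share 0.2 of the remaining income goes to q_1: q_1* = 15 + 0.2·(I − 15p_1 − 2p_2)/p_1.
Discretionary income = 432 − 15·2 − 2·7 = 388; q_1* = 15 + 0.2·388/2 = 53.8.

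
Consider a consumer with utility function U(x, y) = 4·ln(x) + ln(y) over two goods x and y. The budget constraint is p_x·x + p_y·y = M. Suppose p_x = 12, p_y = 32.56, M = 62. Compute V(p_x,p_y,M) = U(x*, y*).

Demand: x*(p_x,p_y,M) = 0.8·M/p_x and y* = 0.2·M/p_y.
At p_x=12, p_y=32.56, M=62: x* = 0.8·62/12 = 4.1333, y* = 0.3808.
Utility at the optimum: U(4.1333, 0.3808) = 4.7109.

V = 4.7109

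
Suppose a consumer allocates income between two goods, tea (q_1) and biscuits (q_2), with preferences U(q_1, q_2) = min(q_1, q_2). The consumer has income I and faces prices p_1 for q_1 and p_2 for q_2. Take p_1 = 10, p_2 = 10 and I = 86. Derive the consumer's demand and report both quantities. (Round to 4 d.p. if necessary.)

q_1* = 4.3, q_2* = 4.3

With perfect complements, no substitution: consume in ratio q_1:q_2 = 1:1.
Budget: p_1·q_1 + p_2·q_1 = I, so (p_1 + p_2)·q_1 = I.
Demand: q_1*(p_1,p_2,I) = I/(p_1 + p_2), q_2* = I/(p_1 + p_2).
Here 10 + 10 = 20, giving q_1* = 4.3 and q_2* = 4.3.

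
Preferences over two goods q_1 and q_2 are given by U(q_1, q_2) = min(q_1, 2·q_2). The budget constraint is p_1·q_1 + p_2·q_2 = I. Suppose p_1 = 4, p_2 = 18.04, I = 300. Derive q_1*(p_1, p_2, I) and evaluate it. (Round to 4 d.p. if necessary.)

Demand: q_1*(p_1,p_2,I) = 2·I/(2·p_1 + p_2), q_2* = I/(2·p_1 + p_2).
Here 2·4 + 18.04 = 26.04, giving q_1* = 23.0415.

q_1* = 23.0415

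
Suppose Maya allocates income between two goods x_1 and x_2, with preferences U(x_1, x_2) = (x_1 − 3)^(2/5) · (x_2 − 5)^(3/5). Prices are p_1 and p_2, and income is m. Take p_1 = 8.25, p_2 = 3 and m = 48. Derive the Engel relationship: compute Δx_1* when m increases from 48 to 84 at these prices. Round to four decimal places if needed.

MRS = (2/3)·(x_2−5)/(x_1−3). Tangency with p_1/p_2 gives x_2−5 = (3/2)·(p_1/p_2)·(x_1−3).
Substituting into the budget: x_1* = 3 + 0.4·(m − 3·p_1 − 5·p_2)/p_1, and x_2* = 5 + 0.6·(…)/p_2.
Discretionary income = 48 − 3·8.25 − 5·3 = 8.25; x_1* = 3 + 0.4·8.25/8.25 = 3.4.
At m' = 84: x_1* = 5.1455. Change: 5.1455 − 3.4 = 1.7455.

Δx_1* = 1.7455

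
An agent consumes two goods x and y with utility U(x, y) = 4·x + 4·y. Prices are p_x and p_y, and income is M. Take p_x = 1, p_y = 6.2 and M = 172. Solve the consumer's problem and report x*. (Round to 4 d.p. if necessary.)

Linear utility — the consumer picks whichever good has higher MU/price: 4/1 = 4 vs 4/6.2 = 0.6452.
x gives more utility per dollar, so spend all income on x: x* = M/p_x, y* = 0.
Numerically: x* = 172, y* = 0.

x* = 172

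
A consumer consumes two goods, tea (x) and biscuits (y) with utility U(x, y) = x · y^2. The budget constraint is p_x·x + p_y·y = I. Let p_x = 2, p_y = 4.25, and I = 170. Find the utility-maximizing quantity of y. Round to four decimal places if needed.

MU_x/MU_y = (y)/(2·x); tangency sets this equal to p_x/p_y.
Rearranging, p_y·y = 2·p_x·x. Substituting into the budget gives p_x·x·(1 + 2) = I.
Demand: x*(p_x,p_y,I) = 1/3·I/p_x and y* = 2/3·I/p_y.
At p_x=2, p_y=4.25, I=170: y* = 2/3·170/4.25 = 26.6667.

y* = 26.6667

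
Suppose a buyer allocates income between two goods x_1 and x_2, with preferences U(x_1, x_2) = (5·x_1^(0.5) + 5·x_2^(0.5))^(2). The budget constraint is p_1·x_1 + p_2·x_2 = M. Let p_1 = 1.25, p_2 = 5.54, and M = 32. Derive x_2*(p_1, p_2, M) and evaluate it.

MU_x_1 ∝ 5·x_1^(-0.5), MU_x_2 ∝ 5·x_2^(-0.5), so MRS = (x_2/x_1)^(0.5) = p_1/p_2.
Solve for the ratio: x_2/x_1 = [p_1/p_2]^(2).
With the ratio pinned down, the budget gives x_1* = M/(p_1 + p_2·(x_2/x_1)) and x_2* = (x_2/x_1)·x_1*.
Numerically x_2/x_1 = 0.05091, so x_1* = 32/(1.25 + 5.54·0.05091) = 20.8872 and x_2* = 0.05091·20.8872 = 1.0634.

x_2* = 1.0634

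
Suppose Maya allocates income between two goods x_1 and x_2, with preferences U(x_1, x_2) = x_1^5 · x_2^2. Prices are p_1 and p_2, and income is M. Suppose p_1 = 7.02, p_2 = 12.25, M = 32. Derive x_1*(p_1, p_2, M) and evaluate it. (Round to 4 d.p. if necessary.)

MU_x_1/MU_x_2 = (5·x_2)/(2·x_1); tangency sets this equal to p_1/p_2.
So 5·p_2·x_2 = 2·p_1·x_1; combined with the budget, a share 5/7 of income goes to x_1.
Demand: x_1*(p_1,p_2,M) = 5/7·M/p_1 and x_2* = 2/7·M/p_2.
At p_1=7.02, p_2=12.25, M=32: x_1* = 5/7·32/7.02 = 3.256.

x_1* = 3.256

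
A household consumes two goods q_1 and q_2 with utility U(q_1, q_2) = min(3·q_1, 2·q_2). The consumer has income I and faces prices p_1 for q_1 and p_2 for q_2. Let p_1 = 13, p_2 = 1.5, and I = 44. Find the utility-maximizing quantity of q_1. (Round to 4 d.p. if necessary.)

q_1* = 2.8852

Leontief preferences: the optimum is at the kink where q_1/2 = q_2/3, i.e. q_2 = (3/2)·q_1.
Budget: p_1·q_1 + p_2·(3/2)·q_1 = I, so (2·p_1 + 3·p_2)·q_1 = 2·I.
Demand: q_1*(p_1,p_2,I) = 2·I/(2·p_1 + 3·p_2), q_2* = 3·I/(2·p_1 + 3·p_2).
Here 2·13 + 3·1.5 = 30.5, giving q_1* = 2.8852.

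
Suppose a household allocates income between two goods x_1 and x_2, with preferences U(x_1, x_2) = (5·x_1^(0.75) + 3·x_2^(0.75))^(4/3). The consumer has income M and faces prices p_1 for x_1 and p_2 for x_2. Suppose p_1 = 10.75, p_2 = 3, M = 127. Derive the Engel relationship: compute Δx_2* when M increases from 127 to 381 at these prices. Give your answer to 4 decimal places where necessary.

MRS = MU_x_1/MU_x_2 = (5/3)·(x_2/x_1)^(0.25). Set equal to p_1/p_2.
Solve for the ratio: x_2/x_1 = [(3/5)·p_1/p_2]^(4).
Substitute x_2 = (x_2/x_1)·x_1 into the budget: x_1* = M/(p_1 + p_2·(x_2/x_1)).
Numerically x_2/x_1 = 21.367506, so x_1* = 127/(10.75 + 3·21.367506) = 1.6967 and x_2* = 21.367506·1.6967 = 36.2536.
At M' = 381: x_2* = 108.7608. Change: 108.7608 − 36.2536 = 72.5072.

Δx_2* = 72.5072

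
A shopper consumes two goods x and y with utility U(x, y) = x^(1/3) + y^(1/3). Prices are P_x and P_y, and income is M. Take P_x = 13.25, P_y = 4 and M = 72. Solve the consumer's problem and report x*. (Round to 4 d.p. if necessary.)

x* = 1.9269

From the CES first-order condition, (y/x)^(2/3) = P_x/P_y.
Hence y/x = (P_x/P_y)^(1/(2/3)), i.e. raised to the 1.5 power.
With the ratio pinned down, the budget gives x* = M/(P_x + P_y·(y/x)) and y* = (y/x)·x*.
Numerically y/x = 6.028841, so x* = 72/(13.25 + 4·6.028841) = 1.9269.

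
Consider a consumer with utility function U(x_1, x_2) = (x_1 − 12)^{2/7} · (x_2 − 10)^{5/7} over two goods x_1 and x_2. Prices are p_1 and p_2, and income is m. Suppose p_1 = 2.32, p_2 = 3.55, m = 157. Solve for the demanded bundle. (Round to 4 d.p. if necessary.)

This is Cobb-Douglas in (x_1−12, x_2−10): tangency gives 2/7·p_2·(x_2−10) = 5/7·p_1·(x_1−12).
Substituting into the budget: x_1* = 12 + 2/7·(m − 12·p_1 − 10·p_2)/p_1, and x_2* = 10 + 5/7·(…)/p_2.
Discretionary income = 157 − 12·2.32 − 10·3.55 = 93.66; x_1* = 12 + 2/7·93.66/2.32 = 23.5345; x_2* = 10 + 5/7·93.66/3.55 = 28.8451.

x_1* = 23.5345, x_2* = 28.8451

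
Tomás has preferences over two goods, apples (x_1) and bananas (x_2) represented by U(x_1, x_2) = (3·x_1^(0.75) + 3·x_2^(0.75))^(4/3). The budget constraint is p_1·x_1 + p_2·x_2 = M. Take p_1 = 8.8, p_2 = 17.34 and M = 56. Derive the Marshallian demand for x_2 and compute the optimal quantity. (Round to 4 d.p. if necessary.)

x_2* = 0.3733

MRS = MU_x_1/MU_x_2 = (x_2/x_1)^(0.25). Set equal to p_1/p_2.
Solve for the ratio: x_2/x_1 = [p_1/p_2]^(4).
Substitute x_2 = (x_2/x_1)·x_1 into the budget: x_1* = M/(p_1 + p_2·(x_2/x_1)).
Numerically x_2/x_1 = 0.066334, so x_1* = 56/(8.8 + 17.34·0.066334) = 5.628 and x_2* = 0.066334·5.628 = 0.3733.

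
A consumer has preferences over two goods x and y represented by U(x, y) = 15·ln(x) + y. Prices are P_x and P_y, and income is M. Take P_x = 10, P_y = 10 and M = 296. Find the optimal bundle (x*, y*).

x* = 15, y* = 14.6

Set MRS = P_x/P_y: (15/x)/1 = P_x/P_y.
So x*(P_x,P_y) = 15·P_y/P_x, independent of income; and y* = (M − 15·P_y)/P_y.
At the given prices: x* = 15·10/10 = 15, and y* = 14.6.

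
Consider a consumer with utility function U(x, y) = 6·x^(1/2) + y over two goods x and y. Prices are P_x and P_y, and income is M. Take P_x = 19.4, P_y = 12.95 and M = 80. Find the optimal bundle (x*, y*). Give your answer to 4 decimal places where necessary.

MU_x = 3/√x, MU_y = 1. Tangency: 3/√x = P_x/P_y.
Solve: √x = 3·P_y/P_x, so x*(P_x,P_y) = (3·P_y/P_x)², and y* = (M − P_x·x*)/P_y.
Plugging in: x* = (3·12.95/19.4)² = 4.0103, y* = 0.1699.

x* = 4.0103, y* = 0.1699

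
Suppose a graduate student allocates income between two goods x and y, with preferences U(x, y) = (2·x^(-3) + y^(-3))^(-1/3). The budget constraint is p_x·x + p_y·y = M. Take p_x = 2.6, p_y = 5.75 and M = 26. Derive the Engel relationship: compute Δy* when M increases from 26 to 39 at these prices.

From the CES first-order condition, 2·(y/x)^(4) = p_x/p_y.
Solve for the ratio: y/x = [(1/2)·p_x/p_y]^(0.25).
With the ratio pinned down, the budget gives x* = M/(p_x + p_y·(y/x)) and y* = (y/x)·x*.
Numerically y/x = 0.689555, so x* = 26/(2.6 + 5.75·0.689555) = 3.9604 and y* = 0.689555·3.9604 = 2.7309.
At M' = 39: y* = 4.0964. Change: 4.0964 − 2.7309 = 1.3655.

Δy* = 1.3655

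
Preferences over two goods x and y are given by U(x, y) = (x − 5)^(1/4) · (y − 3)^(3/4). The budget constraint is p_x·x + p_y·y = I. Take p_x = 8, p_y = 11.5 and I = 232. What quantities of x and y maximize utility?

x* = 9.9219, y* = 13.2717

This is Cobb-Douglas in (x−5, y−3): tangency gives 0.25·p_y·(y−3) = 0.75·p_x·(x−5).
Substituting into the budget: x* = 5 + 0.25·(I − 5·p_x − 3·p_y)/p_x, and y* = 3 + 0.75·(…)/p_y.
Discretionary income = 232 − 5·8 − 3·11.5 = 157.5; x* = 5 + 0.25·157.5/8 = 9.9219; y* = 3 + 0.75·157.5/11.5 = 13.2717.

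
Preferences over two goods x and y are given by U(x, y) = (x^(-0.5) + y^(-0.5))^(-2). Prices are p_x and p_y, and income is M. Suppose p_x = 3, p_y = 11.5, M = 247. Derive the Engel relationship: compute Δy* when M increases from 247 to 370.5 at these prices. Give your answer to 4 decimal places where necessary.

From the CES first-order condition, (y/x)^(1.5) = p_x/p_y.
Solve for the ratio: y/x = [p_x/p_y]^(2/3).
Substitute y = (y/x)·x into the budget: x* = M/(p_x + p_y·(y/x)).
Numerically y/x = 0.408271, so x* = 247/(3 + 11.5·0.408271) = 32.0983 and y* = 0.408271·32.0983 = 13.1048.
At M' = 370.5: y* = 19.6572. Change: 19.6572 − 13.1048 = 6.5524.

Δy* = 6.5524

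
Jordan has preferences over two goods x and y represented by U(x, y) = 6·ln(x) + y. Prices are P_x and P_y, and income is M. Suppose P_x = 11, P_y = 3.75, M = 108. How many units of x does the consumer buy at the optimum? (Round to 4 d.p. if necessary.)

MU_x = 6/x, MU_y = 1. Tangency: 6/x = P_x/P_y.
So x*(P_x,P_y) = 6·P_y/P_x, independent of income; and y* = (M − 6·P_y)/P_y.
At the given prices: x* = 6·3.75/11 = 2.0455.

x* = 2.0455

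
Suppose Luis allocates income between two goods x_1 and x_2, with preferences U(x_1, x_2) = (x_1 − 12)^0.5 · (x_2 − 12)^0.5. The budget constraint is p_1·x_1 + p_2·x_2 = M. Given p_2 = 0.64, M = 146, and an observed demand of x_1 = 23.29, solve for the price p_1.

This is Cobb-Douglas in (x_1−12, x_2−12): tangency gives 0.5·p_2·(x_2−12) = 0.5·p_1·(x_1−12).
After buying the subsistence bundle (12, 12), a share 0.5 of the remaining income goes to x_1: x_1* = 12 + 0.5·(M − 12p_1 − 12p_2)/p_1.
Set x_1* = 23.29 in the demand function and solve for p_1: p_1 = 4.

p_1 = 4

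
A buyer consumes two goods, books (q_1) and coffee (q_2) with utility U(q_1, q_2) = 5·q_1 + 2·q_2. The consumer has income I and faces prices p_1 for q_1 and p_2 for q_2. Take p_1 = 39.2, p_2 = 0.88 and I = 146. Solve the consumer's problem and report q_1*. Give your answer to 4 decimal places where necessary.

q_1* = 0

Perfect substitutes: compare marginal utility per dollar. 5/p_1 vs 2/p_2 → 0.1276 vs 2.2727.
q_2 gives more utility per dollar, so spend all income on q_2: q_2* = I/p_2, q_1* = 0.
Numerically: q_1* = 0, q_2* = 165.9091.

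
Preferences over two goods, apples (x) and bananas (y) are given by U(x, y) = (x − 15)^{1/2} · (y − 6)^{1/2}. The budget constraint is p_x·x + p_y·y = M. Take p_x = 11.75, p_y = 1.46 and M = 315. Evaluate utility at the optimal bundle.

MRS = (y−6)/(x−15). Tangency with p_x/p_y gives y−6 = (p_x/p_y)·(x−15).
After buying the subsistence bundle (15, 6), a share 0.5 of the remaining income goes to x: x* = 15 + 0.5·(M − 15p_x − 6p_y)/p_x.
Discretionary income = 315 − 15·11.75 − 6·1.46 = 129.99; x* = 15 + 0.5·129.99/11.75 = 20.5315; y* = 6 + 0.5·129.99/1.46 = 50.5171.
Utility at the optimum: U(20.5315, 50.5171) = 15.6922.

V = 15.6922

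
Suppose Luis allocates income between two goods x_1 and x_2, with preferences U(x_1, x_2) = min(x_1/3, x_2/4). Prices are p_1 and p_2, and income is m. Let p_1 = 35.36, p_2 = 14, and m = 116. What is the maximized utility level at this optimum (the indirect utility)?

V = 0.7157

Here 3·35.36 + 4·14 = 162.08, giving x_1* = 2.1471 and x_2* = 2.8628.
Utility at the optimum: U(2.1471, 2.8628) = 0.7157.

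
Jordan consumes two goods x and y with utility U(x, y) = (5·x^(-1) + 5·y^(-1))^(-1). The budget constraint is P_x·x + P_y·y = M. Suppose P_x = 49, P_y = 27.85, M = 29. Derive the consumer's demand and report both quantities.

x* = 0.3374, y* = 0.4476

MU_x ∝ 5·x^(-2), MU_y ∝ 5·y^(-2), so MRS = (y/x)^(2) = P_x/P_y.
Solve for the ratio: y/x = [P_x/P_y]^(0.5).
Substitute y = (y/x)·x into the budget: x* = M/(P_x + P_y·(y/x)).
Numerically y/x = 1.326433, so x* = 29/(49 + 27.85·1.326433) = 0.3374 and y* = 1.326433·0.3374 = 0.4476.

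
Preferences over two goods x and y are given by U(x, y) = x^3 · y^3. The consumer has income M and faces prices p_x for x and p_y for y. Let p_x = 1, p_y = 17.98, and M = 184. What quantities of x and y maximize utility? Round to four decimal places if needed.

MU_x/MU_y = (3·y)/(3·x); tangency sets this equal to p_x/p_y.
Rearranging, p_y·y = p_x·x. Substituting into the budget gives p_x·x·(1 + 1) = M.
Demand: x*(p_x,p_y,M) = 0.5·M/p_x and y* = 0.5·M/p_y.
At p_x=1, p_y=17.98, M=184: x* = 0.5·184/1 = 92, y* = 5.1168.

x* = 92, y* = 5.1168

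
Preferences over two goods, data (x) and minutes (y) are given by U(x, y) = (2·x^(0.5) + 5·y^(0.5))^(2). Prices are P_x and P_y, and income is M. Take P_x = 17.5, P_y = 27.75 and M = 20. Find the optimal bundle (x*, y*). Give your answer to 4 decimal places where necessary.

Substitute y = (y/x)·x into the budget: x* = M/(P_x + P_y·(y/x)).
Numerically y/x = 2.485594, so x* = 20/(17.5 + 27.75·2.485594) = 0.2313 and y* = 2.485594·0.2313 = 0.5749.

x* = 0.2313, y* = 0.5749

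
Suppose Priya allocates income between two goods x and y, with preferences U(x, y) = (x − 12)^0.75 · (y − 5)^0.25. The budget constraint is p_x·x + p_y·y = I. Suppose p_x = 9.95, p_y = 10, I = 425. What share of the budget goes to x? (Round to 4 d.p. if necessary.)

share on x = 0.732

Substituting into the budget: x* = 12 + 0.75·(I − 12·p_x − 5·p_y)/p_x, and y* = 5 + 0.25·(…)/p_y.
Discretionary income = 425 − 12·9.95 − 5·10 = 255.6; x* = 12 + 0.75·255.6/9.95 = 31.2663; y* = 5 + 0.25·255.6/10 = 11.39.
Expenditure on x: 9.95·31.2663 = 311.1; share = 0.732.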